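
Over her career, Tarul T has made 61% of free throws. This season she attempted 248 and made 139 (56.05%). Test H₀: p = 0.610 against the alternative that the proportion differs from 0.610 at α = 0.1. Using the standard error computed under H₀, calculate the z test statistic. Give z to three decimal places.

z = -1.599

p̂ = 139/248 = 0.56048.
Under H₀, SE = √(0.61·0.39/248) = √(0.000959274) = 0.03097.
z = (0.56048 − 0.61)/0.03097 = -0.04952/0.03097 = -1.599.
Two-sided p-value ≈ 2·Φ(−1.599) = 0.1099; since p > α = 0.1, fail to reject H₀.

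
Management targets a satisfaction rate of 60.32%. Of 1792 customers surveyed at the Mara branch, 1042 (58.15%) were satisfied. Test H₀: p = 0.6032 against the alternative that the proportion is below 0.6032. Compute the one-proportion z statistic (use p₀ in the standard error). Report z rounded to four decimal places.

z = -1.8800

p̂ = 1042/1792 ≈ 0.581473.
SE = √(p₀(1−p₀)/n) = √(0.23935/1792) = 0.011557.
z = (0.581473 − 0.6032)/0.011557 = -0.021727/0.011557 = -1.8800.
p-value = P(Z < -1.880) ≈ 0.0301.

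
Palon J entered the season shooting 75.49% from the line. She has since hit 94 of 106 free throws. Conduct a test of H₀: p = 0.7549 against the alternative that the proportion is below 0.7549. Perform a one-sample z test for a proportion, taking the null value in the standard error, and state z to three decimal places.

p̂ = 94/106 = 0.88679.
Standard error under H₀: √(0.7549×0.2451/106) = 0.04178.
z = (0.88679 − 0.7549)/0.04178 = 0.13189/0.04178 = 3.157.
p-value = P(Z < 3.157) ≈ 0.9992.

z = 3.157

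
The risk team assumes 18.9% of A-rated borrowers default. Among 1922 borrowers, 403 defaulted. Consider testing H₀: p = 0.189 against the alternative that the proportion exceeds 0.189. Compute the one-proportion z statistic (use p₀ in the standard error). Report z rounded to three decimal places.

p̂ = 403/1922 = 0.209677.
Under H₀, SE = √(0.189·0.811/1922) = √(7.97497e-05) = 0.008930.
z = (0.209677 − 0.189)/0.008930 = 0.020677/0.008930 = 2.315.
p-value = P(Z > 2.315) ≈ 0.0103.

z = 2.315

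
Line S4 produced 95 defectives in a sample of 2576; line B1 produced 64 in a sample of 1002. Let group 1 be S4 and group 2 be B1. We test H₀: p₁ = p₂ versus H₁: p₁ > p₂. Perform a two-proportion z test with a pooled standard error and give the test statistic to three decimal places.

p̂₁ = 95/2576 ≈ 0.036879, p̂₂ = 64/1002 ≈ 0.063872.
Pooled p̂ = (95+64)/(2576+1002) = 159/3578 = 0.044438.
SE = √(p̂(1−p̂)(1/n₁+1/n₂)) = √(0.044438·0.955562·0.0013862) = √(5.8863e-05) = 0.007672.
z = (0.036879 − 0.063872)/0.007672 = -0.026993/0.007672 = -3.518.

z = -3.518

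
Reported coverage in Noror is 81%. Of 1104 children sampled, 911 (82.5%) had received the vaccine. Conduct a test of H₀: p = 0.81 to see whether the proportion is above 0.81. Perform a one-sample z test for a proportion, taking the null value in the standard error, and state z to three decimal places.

p̂ = 911/1104 = 0.825181.
SE = √(p₀(1−p₀)/n) = √(0.1539/1104) = 0.011807.
z = (0.825181 − 0.81)/0.011807 = 0.015181/0.011807 = 1.286.

z = 1.286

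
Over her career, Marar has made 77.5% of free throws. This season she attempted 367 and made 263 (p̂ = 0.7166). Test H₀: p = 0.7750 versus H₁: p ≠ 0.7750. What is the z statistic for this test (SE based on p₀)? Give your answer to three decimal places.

z = -2.678

p̂ = 263/367 ≈ 0.71662.
SE = √(p₀(1−p₀)/n) = √(0.17437/367) = 0.02180.
z = (0.71662 − 0.775)/0.02180 = -0.05838/0.02180 = -2.678.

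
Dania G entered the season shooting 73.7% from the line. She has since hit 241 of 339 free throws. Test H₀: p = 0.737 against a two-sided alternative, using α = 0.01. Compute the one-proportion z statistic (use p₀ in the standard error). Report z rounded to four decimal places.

p̂ = 241/339 ≈ 0.710914.
Under H₀, SE = √(0.737·0.263/339) = √(0.000571773) = 0.023912.
z = (0.710914 − 0.737)/0.023912 = -0.026086/0.023912 = -1.0909.
p-value = 2·P(Z > 1.091) ≈ 0.2753; since p > α = 0.01, fail to reject H₀.

z = -1.0909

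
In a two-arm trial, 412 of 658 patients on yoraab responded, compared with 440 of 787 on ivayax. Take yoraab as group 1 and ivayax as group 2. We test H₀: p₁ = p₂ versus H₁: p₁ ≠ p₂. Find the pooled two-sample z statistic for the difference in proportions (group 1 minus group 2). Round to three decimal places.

p̂₁ = 412/658 ≈ 0.62614, p̂₂ = 440/787 ≈ 0.55909.
Pooled p̂ = (412+440)/(658+787) = 852/1445 = 0.58962.
SE = √(0.241968 × 0.0027904) = 0.02598.
z = (0.62614 − 0.55909)/0.02598 = 0.06705/0.02598 = 2.581.
p-value = 2·P(Z > 2.581) ≈ 0.0099.

z = 2.581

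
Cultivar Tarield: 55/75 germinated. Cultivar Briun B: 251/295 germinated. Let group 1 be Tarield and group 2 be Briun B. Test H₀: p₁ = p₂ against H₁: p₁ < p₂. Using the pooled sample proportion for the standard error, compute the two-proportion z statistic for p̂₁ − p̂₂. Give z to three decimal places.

p̂₁ = 55/75 = 0.73333, p̂₂ = 251/295 = 0.85085.
Pooled p̂ = (55+251)/(75+295) = 306/370 = 0.82703.
SE = √(p̂(1−p̂)(1/n₁+1/n₂)) = √(0.82703·0.17297·0.0167232) = √(0.0023923) = 0.04891.
z = (0.73333 − 0.85085)/0.04891 = -0.11752/0.04891 = -2.403.
p-value = P(Z < -2.403) ≈ 0.0081.

z = -2.403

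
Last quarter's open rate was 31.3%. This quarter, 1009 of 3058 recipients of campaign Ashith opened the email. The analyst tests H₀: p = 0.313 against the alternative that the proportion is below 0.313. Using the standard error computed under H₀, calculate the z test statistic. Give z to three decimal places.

z = 2.022

p̂ = 1009/3058 ≈ 0.329954.
Under H₀, SE = √(0.313·0.687/3058) = √(7.03175e-05) = 0.008386.
z = (0.329954 − 0.313)/0.008386 = 0.016954/0.008386 = 2.022.
p-value = P(Z < 2.022) ≈ 0.9784.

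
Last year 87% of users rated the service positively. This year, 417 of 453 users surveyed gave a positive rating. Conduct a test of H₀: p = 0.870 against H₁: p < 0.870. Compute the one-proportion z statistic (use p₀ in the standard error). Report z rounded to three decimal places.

p̂ = 417/453 = 0.92053.
SE = √(p₀(1−p₀)/n) = √(0.1131/453) = 0.01580.
z = (0.92053 − 0.87)/0.01580 = 0.05053/0.01580 = 3.198.

z = 3.198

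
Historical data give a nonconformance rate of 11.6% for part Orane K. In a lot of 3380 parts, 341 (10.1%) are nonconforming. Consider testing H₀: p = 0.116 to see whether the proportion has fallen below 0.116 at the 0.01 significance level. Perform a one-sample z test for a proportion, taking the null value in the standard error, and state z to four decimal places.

z = -2.7437

p̂ = 341/3380 = 0.1008876.
SE = √(p₀(1−p₀)/n) = √(0.10254/3380) = 0.0055080.
z = (0.1008876 − 0.116)/0.0055080 = -0.0151124/0.0055080 = -2.7437.
p-value = P(Z < -2.744) ≈ 0.0030. With α = 0.01, reject H₀.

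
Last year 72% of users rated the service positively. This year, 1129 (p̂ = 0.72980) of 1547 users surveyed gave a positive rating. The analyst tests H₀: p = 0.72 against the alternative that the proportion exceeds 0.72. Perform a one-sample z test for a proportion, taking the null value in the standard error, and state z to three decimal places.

p̂ = 1129/1547 = 0.72980.
Standard error under H₀: √(0.72×0.28/1547) = 0.01142.
z = (0.72980 − 0.72)/0.01142 = 0.00980/0.01142 = 0.858.
p-value = P(Z > 0.858) ≈ 0.1953.

z = 0.858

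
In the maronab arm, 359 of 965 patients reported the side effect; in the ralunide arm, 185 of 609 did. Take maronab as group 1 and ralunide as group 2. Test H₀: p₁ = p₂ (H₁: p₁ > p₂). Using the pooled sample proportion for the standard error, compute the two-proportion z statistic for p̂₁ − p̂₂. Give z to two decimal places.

p̂₁ = 359/965 = 0.3720, p̂₂ = 185/609 = 0.3038.
Pooled p̂ = (359+185)/(965+609) = 544/1574 = 0.3456.
SE = √(0.226166 × 0.00267831) = 0.0246.
z = (0.3720 − 0.3038)/0.0246 = 0.0682/0.0246 = 2.77.
p-value = P(Z > 2.773) ≈ 0.0028.

z = 2.77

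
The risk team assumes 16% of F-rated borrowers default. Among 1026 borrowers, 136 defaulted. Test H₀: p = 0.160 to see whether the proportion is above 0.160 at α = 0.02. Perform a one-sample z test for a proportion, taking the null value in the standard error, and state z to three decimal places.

z = -2.398

p̂ = 136/1026 ≈ 0.132554.
SE = √(p₀(1−p₀)/n) = √(0.1344/1026) = 0.011445.
z = (0.132554 − 0.16)/0.011445 = -0.027446/0.011445 = -2.398.
p-value = P(Z > -2.398) ≈ 0.9918; since p > α = 0.02, fail to reject H₀.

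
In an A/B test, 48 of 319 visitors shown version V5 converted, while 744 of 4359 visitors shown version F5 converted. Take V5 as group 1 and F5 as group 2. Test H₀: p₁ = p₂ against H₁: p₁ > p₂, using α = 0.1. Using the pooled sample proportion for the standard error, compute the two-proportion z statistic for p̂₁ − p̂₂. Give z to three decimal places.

p̂₁ = 48/319 ≈ 0.15047, p̂₂ = 744/4359 ≈ 0.17068.
Pooled p̂ = (48+744)/(319+4359) = 792/4678 = 0.16930.
SE = √(p̂(1−p̂)(1/n₁+1/n₂)) = √(0.16930·0.83070·0.00336421) = √(0.000473141) = 0.02175.
z = (0.15047 − 0.17068)/0.02175 = -0.02021/0.02175 = -0.929.
p-value = P(Z > -0.929) ≈ 0.8236; since p > α = 0.1, fail to reject H₀.

z = -0.929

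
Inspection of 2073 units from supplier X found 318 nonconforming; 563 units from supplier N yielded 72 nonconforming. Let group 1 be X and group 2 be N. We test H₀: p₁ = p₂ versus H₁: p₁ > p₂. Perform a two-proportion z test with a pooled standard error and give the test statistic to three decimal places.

z = 1.512

p̂₁ = 318/2073 ≈ 0.15340, p̂₂ = 72/563 ≈ 0.12789.
Pooled p̂ = (318+72)/(2073+563) = 390/2636 = 0.14795.
SE = √(p̂(1−p̂)(1/n₁+1/n₂)) = √(0.14795·0.85205·0.00225859) = √(0.000284722) = 0.01687.
z = (0.15340 − 0.12789)/0.01687 = 0.02551/0.01687 = 1.512.
p-value = P(Z > 1.512) ≈ 0.0653.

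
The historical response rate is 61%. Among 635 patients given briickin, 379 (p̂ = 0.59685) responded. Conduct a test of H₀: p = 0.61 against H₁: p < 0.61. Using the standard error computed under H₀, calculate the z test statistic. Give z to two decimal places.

p̂ = 379/635 ≈ 0.5969.
Under H₀, SE = √(0.61·0.39/635) = √(0.000374646) = 0.0194.
z = (0.5969 − 0.61)/0.0194 = -0.0131/0.0194 = -0.68.

z = -0.68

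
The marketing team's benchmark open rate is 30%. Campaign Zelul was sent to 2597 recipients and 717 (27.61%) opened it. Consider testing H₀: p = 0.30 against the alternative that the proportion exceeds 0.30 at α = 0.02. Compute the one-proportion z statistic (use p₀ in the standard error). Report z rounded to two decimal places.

p̂ = 717/2597 ≈ 0.2761.
SE = √(p₀(1−p₀)/n) = √(0.21/2597) = 0.0090.
z = (0.2761 − 0.3)/0.0090 = -0.0239/0.0090 = -2.66.
p-value = P(Z > -2.659) ≈ 0.9961. With α = 0.02, fail to reject H₀.

z = -2.66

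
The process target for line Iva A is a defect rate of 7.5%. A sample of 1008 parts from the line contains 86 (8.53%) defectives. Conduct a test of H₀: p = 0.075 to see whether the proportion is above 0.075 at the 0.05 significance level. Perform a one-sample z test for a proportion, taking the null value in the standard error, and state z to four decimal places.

z = 1.2437

p̂ = 86/1008 = 0.0853175.
SE = √(p₀(1−p₀)/n) = √(0.069375/1008) = 0.0082960.
z = (0.0853175 − 0.075)/0.0082960 = 0.0103175/0.0082960 = 1.2437.
p-value = P(Z > 1.244) ≈ 0.1068; since p > α = 0.05, fail to reject H₀.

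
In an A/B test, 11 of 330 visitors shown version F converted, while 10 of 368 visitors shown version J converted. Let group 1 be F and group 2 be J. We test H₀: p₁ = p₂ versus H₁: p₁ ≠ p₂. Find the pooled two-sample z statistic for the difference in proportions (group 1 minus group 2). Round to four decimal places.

p̂₁ = 11/330 = 0.033333, p̂₂ = 10/368 = 0.027174.
Pooled p̂ = (11+10)/(330+368) = 21/698 = 0.030086.
SE = √(p̂(1−p̂)(1/n₁+1/n₂)) = √(0.030086·0.969914·0.00574769) = √(0.000167722) = 0.012951.
z = (0.033333 − 0.027174)/0.012951 = 0.006159/0.012951 = 0.4756.
Two-sided p-value ≈ 2·Φ(−0.476) = 0.6344.

z = 0.4756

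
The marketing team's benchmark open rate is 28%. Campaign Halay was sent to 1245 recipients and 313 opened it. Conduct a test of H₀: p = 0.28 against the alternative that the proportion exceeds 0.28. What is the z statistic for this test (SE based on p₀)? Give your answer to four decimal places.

z = -2.2471

p̂ = 313/1245 = 0.251406.
Standard error under H₀: √(0.28×0.72/1245) = 0.012725.
z = (0.251406 − 0.28)/0.012725 = -0.028594/0.012725 = -2.2471.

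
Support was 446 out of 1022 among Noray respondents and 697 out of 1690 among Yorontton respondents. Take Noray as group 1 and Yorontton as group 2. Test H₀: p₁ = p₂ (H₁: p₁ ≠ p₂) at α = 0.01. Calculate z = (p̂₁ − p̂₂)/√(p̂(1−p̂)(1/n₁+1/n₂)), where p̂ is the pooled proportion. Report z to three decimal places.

p̂₁ = 446/1022 ≈ 0.43640, p̂₂ = 697/1690 ≈ 0.41243.
Pooled p̂ = (446+697)/(1022+1690) = 1143/2712 = 0.42146.
SE = √(0.243831 × 0.00157019) = 0.01957.
z = (0.43640 − 0.41243)/0.01957 = 0.02397/0.01957 = 1.225.
Two-sided p-value ≈ 2·Φ(−1.225) = 0.2205, so at α = 0.01 we fail to reject H₀.

z = 1.225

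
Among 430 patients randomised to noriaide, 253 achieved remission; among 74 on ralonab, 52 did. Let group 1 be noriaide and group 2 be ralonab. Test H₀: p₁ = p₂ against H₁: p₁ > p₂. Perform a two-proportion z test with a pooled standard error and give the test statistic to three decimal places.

z = -1.858

p̂₁ = 253/430 ≈ 0.58837, p̂₂ = 52/74 ≈ 0.70270.
Pooled p̂ = (253+52)/(430+74) = 305/504 = 0.60516.
SE = √(0.238942 × 0.0158391) = 0.06152.
z = (0.58837 − 0.70270)/0.06152 = -0.11433/0.06152 = -1.858.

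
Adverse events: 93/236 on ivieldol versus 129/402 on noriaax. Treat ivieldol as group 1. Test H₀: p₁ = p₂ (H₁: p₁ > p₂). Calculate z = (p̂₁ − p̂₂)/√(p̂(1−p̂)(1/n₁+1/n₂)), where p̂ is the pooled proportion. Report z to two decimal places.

z = 1.87

p̂₁ = 93/236 = 0.3941, p̂₂ = 129/402 = 0.3209.
Pooled p̂ = (93+129)/(236+402) = 222/638 = 0.3480.
SE = √(0.226885 × 0.00672485) = 0.0391.
z = (0.3941 − 0.3209)/0.0391 = 0.0732/0.0391 = 1.87.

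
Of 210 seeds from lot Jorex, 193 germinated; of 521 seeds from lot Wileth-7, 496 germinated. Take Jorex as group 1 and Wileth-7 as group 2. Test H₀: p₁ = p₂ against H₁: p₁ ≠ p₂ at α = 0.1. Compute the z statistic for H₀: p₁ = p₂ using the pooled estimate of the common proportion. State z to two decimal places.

p̂₁ = 193/210 = 0.91905, p̂₂ = 496/521 = 0.95202.
Pooled p̂ = (193+496)/(210+521) = 689/731 = 0.94254.
SE = √(p̂(1−p̂)(1/n₁+1/n₂)) = √(0.94254·0.05746·0.00668129) = √(0.000361821) = 0.01902.
z = (0.91905 − 0.95202)/0.01902 = -0.03297/0.01902 = -1.73.
p-value = 2·P(Z > 1.733) ≈ 0.0831. With α = 0.1, reject H₀.

z = -1.73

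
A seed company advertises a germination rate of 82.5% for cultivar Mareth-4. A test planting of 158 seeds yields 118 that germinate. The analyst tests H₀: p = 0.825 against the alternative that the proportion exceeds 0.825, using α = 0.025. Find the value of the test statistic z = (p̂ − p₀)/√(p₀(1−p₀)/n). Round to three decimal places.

z = -2.586

p̂ = 118/158 = 0.74684.
Standard error under H₀: √(0.825×0.175/158) = 0.03023.
z = (0.74684 − 0.825)/0.03023 = -0.07816/0.03023 = -2.586.
p-value = P(Z > -2.586) ≈ 0.9951. With α = 0.025, fail to reject H₀.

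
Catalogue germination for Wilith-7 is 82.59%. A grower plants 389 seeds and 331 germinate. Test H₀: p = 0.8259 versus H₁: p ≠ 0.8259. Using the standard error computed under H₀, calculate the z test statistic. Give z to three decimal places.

z = 1.300

p̂ = 331/389 = 0.85090.
Under H₀, SE = √(0.8259·0.1741/389) = √(0.000369638) = 0.01923.
z = (0.85090 − 0.8259)/0.01923 = 0.02500/0.01923 = 1.300.
Two-sided p-value ≈ 2·Φ(−1.300) = 0.1935.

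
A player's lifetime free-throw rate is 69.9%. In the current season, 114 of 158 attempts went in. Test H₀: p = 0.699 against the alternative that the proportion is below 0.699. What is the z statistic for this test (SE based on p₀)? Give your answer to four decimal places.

z = 0.6171

p̂ = 114/158 ≈ 0.721519.
Standard error under H₀: √(0.699×0.301/158) = 0.036492.
z = (0.721519 − 0.699)/0.036492 = 0.022519/0.036492 = 0.6171.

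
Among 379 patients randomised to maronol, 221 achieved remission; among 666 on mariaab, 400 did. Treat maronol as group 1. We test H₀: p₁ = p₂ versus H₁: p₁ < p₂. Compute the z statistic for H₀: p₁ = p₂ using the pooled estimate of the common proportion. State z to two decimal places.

p̂₁ = 221/379 ≈ 0.5831, p̂₂ = 400/666 ≈ 0.6006.
Pooled p̂ = (221+400)/(379+666) = 621/1045 = 0.5943.
SE = √(p̂(1−p̂)(1/n₁+1/n₂)) = √(0.5943·0.4057·0.00414002) = √(0.000998223) = 0.0316.
z = (0.5831 − 0.6006)/0.0316 = -0.0175/0.0316 = -0.55.

z = -0.55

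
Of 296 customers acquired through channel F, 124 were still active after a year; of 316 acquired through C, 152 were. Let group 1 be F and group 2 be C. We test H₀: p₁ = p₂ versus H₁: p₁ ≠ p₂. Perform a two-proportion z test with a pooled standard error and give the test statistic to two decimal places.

z = -1.54

p̂₁ = 124/296 = 0.4189, p̂₂ = 152/316 = 0.4810.
Pooled p̂ = (124+152)/(296+316) = 276/612 = 0.4510.
SE = √(0.247597 × 0.00654294) = 0.0402.
z = (0.4189 − 0.4810)/0.0402 = -0.0621/0.0402 = -1.54.
p-value = 2·P(Z > 1.543) ≈ 0.1229.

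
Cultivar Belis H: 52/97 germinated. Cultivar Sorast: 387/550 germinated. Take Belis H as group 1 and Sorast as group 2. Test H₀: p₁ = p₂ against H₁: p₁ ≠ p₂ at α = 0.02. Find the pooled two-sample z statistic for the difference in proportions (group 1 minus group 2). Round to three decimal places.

p̂₁ = 52/97 = 0.53608, p̂₂ = 387/550 = 0.70364.
Pooled p̂ = (52+387)/(97+550) = 439/647 = 0.67852.
SE = √(p̂(1−p̂)(1/n₁+1/n₂)) = √(0.67852·0.32148·0.0121275) = √(0.00264539) = 0.05143.
z = (0.53608 − 0.70364)/0.05143 = -0.16756/0.05143 = -3.258.
p-value = 2·P(Z > 3.258) ≈ 0.0011; since p < α = 0.02, reject H₀.

z = -3.258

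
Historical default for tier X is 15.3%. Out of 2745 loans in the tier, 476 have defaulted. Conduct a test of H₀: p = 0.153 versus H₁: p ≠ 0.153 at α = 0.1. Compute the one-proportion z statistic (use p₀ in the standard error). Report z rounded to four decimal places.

z = 2.9699

p̂ = 476/2745 ≈ 0.173406.
Under H₀, SE = √(0.153·0.847/2745) = √(4.72098e-05) = 0.006871.
z = (0.173406 − 0.153)/0.006871 = 0.020406/0.006871 = 2.9699.
Two-sided p-value ≈ 2·Φ(−2.970) = 0.0030. With α = 0.1, reject H₀.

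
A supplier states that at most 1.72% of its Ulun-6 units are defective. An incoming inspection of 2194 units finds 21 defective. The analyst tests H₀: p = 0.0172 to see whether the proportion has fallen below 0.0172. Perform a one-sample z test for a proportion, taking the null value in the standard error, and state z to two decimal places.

z = -2.75

p̂ = 21/2194 = 0.009572.
Under H₀, SE = √(0.0172·0.9828/2194) = √(7.70472e-06) = 0.002776.
z = (0.009572 − 0.0172)/0.002776 = -0.007628/0.002776 = -2.75.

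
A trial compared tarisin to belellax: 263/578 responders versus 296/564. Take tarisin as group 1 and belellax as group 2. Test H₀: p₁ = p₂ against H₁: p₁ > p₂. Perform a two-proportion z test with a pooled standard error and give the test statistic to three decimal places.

z = -2.359

p̂₁ = 263/578 ≈ 0.45502, p̂₂ = 296/564 ≈ 0.52482.
Pooled p̂ = (263+296)/(578+564) = 559/1142 = 0.48949.
SE = √(p̂(1−p̂)(1/n₁+1/n₂)) = √(0.48949·0.51051·0.00350315) = √(0.000875402) = 0.02959.
z = (0.45502 − 0.52482)/0.02959 = -0.06980/0.02959 = -2.359.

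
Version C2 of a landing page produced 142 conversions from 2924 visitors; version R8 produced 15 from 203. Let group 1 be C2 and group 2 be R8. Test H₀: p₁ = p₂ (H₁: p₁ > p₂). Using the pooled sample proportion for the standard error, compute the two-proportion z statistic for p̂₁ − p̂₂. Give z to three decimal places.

p̂₁ = 142/2924 ≈ 0.04856, p̂₂ = 15/203 ≈ 0.07389.
Pooled p̂ = (142+15)/(2924+203) = 157/3127 = 0.05021.
SE = √(0.047687 × 0.00526811) = 0.01585.
z = (0.04856 − 0.07389)/0.01585 = -0.02533/0.01585 = -1.598.
p-value = P(Z > -1.598) ≈ 0.9450.

z = -1.598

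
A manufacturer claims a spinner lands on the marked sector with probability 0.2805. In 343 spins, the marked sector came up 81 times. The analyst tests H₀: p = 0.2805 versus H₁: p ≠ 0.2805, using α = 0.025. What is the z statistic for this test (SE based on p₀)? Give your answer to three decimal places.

z = -1.828

p̂ = 81/343 ≈ 0.23615.
Under H₀, SE = √(0.2805·0.7195/343) = √(0.000588396) = 0.02426.
z = (0.23615 − 0.2805)/0.02426 = -0.04435/0.02426 = -1.828.
Two-sided p-value ≈ 2·Φ(−1.828) = 0.0675; since p > α = 0.025, fail to reject H₀.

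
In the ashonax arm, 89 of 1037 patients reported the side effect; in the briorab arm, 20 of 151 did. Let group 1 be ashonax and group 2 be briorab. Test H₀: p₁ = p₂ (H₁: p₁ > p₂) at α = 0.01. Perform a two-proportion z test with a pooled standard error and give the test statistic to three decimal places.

p̂₁ = 89/1037 = 0.085824, p̂₂ = 20/151 = 0.132450.
Pooled p̂ = (89+20)/(1037+151) = 109/1188 = 0.091751.
SE = √(0.0833326 × 0.00758684) = 0.025144.
z = (0.085824 − 0.132450)/0.025144 = -0.046626/0.025144 = -1.854.
p-value = P(Z > -1.854) ≈ 0.9682. With α = 0.01, fail to reject H₀.

z = -1.854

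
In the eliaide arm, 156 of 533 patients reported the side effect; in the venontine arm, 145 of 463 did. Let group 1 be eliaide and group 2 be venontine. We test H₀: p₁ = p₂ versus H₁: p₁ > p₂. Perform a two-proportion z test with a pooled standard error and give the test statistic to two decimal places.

z = -0.70

p̂₁ = 156/533 ≈ 0.2927, p̂₂ = 145/463 ≈ 0.3132.
Pooled p̂ = (156+145)/(533+463) = 301/996 = 0.3022.
SE = √(p̂(1−p̂)(1/n₁+1/n₂)) = √(0.3022·0.6978·0.004036) = √(0.000851106) = 0.0292.
z = (0.2927 − 0.3132)/0.0292 = -0.0205/0.0292 = -0.70.
p-value = P(Z > -0.702) ≈ 0.7588.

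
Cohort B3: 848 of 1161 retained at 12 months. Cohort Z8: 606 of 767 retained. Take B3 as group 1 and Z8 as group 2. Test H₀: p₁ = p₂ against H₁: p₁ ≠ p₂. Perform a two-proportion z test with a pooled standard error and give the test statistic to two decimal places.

p̂₁ = 848/1161 ≈ 0.7304, p̂₂ = 606/767 ≈ 0.7901.
Pooled p̂ = (848+606)/(1161+767) = 1454/1928 = 0.7541.
SE = √(0.185408 × 0.00216511) = 0.0200.
z = (0.7304 − 0.7901)/0.0200 = -0.0597/0.0200 = -2.98.

z = -2.98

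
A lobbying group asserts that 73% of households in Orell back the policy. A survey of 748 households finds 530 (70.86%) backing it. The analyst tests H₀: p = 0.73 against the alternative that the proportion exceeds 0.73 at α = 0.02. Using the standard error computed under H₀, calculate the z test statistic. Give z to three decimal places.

z = -1.321

p̂ = 530/748 ≈ 0.70856.
Standard error under H₀: √(0.73×0.27/748) = 0.01623.
z = (0.70856 − 0.73)/0.01623 = -0.02144/0.01623 = -1.321.
p-value = P(Z > -1.321) ≈ 0.9068, so at α = 0.02 we fail to reject H₀.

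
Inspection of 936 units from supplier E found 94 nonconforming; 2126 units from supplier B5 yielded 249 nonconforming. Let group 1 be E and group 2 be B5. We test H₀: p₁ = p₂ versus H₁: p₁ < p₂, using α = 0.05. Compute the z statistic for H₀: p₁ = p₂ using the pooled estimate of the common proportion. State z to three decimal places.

z = -1.349

p̂₁ = 94/936 ≈ 0.10043, p̂₂ = 249/2126 ≈ 0.11712.
Pooled p̂ = (94+249)/(936+2126) = 343/3062 = 0.11202.
SE = √(p̂(1−p̂)(1/n₁+1/n₂)) = √(0.11202·0.88798·0.00153874) = √(0.000153059) = 0.01237.
z = (0.10043 − 0.11712)/0.01237 = -0.01669/0.01237 = -1.349.
p-value = P(Z < -1.349) ≈ 0.0886; since p > α = 0.05, fail to reject H₀.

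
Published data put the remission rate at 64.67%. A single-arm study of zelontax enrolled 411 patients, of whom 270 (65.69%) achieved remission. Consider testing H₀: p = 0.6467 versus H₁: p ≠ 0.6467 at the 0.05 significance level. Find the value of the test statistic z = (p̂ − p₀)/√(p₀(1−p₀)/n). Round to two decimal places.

p̂ = 270/411 = 0.6569.
Under H₀, SE = √(0.6467·0.3533/411) = √(0.00055591) = 0.0236.
z = (0.6569 − 0.6467)/0.0236 = 0.0102/0.0236 = 0.43.
Two-sided p-value ≈ 2·Φ(−0.434) = 0.6642, so at α = 0.05 we fail to reject H₀.

z = 0.43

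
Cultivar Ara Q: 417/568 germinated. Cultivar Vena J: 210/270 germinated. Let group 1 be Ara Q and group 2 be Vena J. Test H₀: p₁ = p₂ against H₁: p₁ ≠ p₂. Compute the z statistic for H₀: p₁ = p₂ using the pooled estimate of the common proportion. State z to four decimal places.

p̂₁ = 417/568 = 0.734155, p̂₂ = 210/270 = 0.777778.
Pooled p̂ = (417+210)/(568+270) = 627/838 = 0.748210.
SE = √(0.188392 × 0.00546427) = 0.032085.
z = (0.734155 − 0.777778)/0.032085 = -0.043623/0.032085 = -1.3596.

z = -1.3596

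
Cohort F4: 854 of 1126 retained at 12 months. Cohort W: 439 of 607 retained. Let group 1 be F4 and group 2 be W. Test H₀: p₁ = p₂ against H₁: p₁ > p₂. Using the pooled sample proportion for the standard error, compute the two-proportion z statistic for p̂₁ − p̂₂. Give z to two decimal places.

p̂₁ = 854/1126 ≈ 0.7584, p̂₂ = 439/607 ≈ 0.7232.
Pooled p̂ = (854+439)/(1126+607) = 1293/1733 = 0.7461.
SE = √(p̂(1−p̂)(1/n₁+1/n₂)) = √(0.7461·0.2539·0.00253555) = √(0.000480314) = 0.0219.
z = (0.7584 − 0.7232)/0.0219 = 0.0352/0.0219 = 1.61.

z = 1.61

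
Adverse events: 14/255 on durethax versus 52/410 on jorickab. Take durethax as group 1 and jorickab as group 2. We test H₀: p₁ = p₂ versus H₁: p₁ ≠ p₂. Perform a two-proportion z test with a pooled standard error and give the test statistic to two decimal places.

z = -3.02

p̂₁ = 14/255 ≈ 0.0549, p̂₂ = 52/410 ≈ 0.1268.
Pooled p̂ = (14+52)/(255+410) = 66/665 = 0.0992.
SE = √(0.0893979 × 0.00636059) = 0.0238.
z = (0.0549 − 0.1268)/0.0238 = -0.0719/0.0238 = -3.02.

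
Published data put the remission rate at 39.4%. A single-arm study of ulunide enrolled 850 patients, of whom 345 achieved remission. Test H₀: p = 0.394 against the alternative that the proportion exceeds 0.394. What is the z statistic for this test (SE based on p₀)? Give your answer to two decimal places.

z = 0.71

p̂ = 345/850 = 0.4059.
SE = √(p₀(1−p₀)/n) = √(0.23876/850) = 0.0168.
z = (0.4059 − 0.394)/0.0168 = 0.0119/0.0168 = 0.71.
p-value = P(Z > 0.709) ≈ 0.2392.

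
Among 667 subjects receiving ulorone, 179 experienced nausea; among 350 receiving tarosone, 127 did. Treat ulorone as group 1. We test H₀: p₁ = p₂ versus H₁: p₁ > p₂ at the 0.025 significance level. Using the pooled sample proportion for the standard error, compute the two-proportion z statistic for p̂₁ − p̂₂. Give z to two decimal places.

p̂₁ = 179/667 ≈ 0.2684, p̂₂ = 127/350 ≈ 0.3629.
Pooled p̂ = (179+127)/(667+350) = 306/1017 = 0.3009.
SE = √(0.210353 × 0.00435639) = 0.0303.
z = (0.2684 − 0.3629)/0.0303 = -0.0945/0.0303 = -3.12.
p-value = P(Z > -3.121) ≈ 0.9991, so at α = 0.025 we fail to reject H₀.

z = -3.12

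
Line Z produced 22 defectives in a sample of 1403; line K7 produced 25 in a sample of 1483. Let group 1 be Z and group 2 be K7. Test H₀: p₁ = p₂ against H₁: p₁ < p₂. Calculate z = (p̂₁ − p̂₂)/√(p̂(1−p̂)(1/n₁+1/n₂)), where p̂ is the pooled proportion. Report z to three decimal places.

z = -0.250

p̂₁ = 22/1403 ≈ 0.015681, p̂₂ = 25/1483 ≈ 0.016858.
Pooled p̂ = (22+25)/(1403+1483) = 47/2886 = 0.016286.
SE = √(0.0160203 × 0.00138707) = 0.004714.
z = (0.015681 − 0.016858)/0.004714 = -0.001177/0.004714 = -0.250.
p-value = P(Z < -0.250) ≈ 0.4014.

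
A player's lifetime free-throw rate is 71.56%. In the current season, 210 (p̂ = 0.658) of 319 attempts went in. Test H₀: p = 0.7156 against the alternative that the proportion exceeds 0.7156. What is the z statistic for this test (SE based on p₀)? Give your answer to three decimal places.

p̂ = 210/319 = 0.65831.
Standard error under H₀: √(0.7156×0.2844/319) = 0.02526.
z = (0.65831 − 0.7156)/0.02526 = -0.05729/0.02526 = -2.268.

z = -2.268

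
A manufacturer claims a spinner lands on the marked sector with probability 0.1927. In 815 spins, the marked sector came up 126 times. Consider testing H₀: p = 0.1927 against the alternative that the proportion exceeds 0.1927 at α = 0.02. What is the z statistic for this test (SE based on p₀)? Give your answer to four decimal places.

z = -2.7576

p̂ = 126/815 = 0.154601.
SE = √(p₀(1−p₀)/n) = √(0.15557/815) = 0.013816.
z = (0.154601 − 0.1927)/0.013816 = -0.038099/0.013816 = -2.7576.
p-value = P(Z > -2.758) ≈ 0.9971, so at α = 0.02 we fail to reject H₀.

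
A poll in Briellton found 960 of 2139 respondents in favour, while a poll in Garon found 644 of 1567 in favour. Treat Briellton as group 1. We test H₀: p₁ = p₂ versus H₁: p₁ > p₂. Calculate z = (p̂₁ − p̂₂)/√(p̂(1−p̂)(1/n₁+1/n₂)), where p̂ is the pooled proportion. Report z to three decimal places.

z = 2.296

p̂₁ = 960/2139 ≈ 0.44881, p̂₂ = 644/1567 ≈ 0.41098.
Pooled p̂ = (960+644)/(2139+1567) = 1604/3706 = 0.43281.
SE = √(p̂(1−p̂)(1/n₁+1/n₂)) = √(0.43281·0.56719·0.00110567) = √(0.000271426) = 0.01648.
z = (0.44881 − 0.41098)/0.01648 = 0.03783/0.01648 = 2.296.
p-value = P(Z > 2.296) ≈ 0.0108.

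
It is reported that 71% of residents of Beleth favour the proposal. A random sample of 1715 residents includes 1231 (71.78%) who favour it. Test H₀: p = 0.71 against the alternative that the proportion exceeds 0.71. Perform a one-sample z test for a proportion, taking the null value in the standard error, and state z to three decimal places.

z = 0.710

p̂ = 1231/1715 = 0.71778.
SE = √(p₀(1−p₀)/n) = √(0.2059/1715) = 0.01096.
z = (0.71778 − 0.71)/0.01096 = 0.00778/0.01096 = 0.710.
p-value = P(Z > 0.710) ≈ 0.2387.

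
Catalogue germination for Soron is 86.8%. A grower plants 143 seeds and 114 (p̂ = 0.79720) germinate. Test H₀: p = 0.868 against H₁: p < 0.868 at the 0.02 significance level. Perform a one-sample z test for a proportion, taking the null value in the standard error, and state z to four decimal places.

p̂ = 114/143 = 0.797203.
SE = √(p₀(1−p₀)/n) = √(0.11458/143) = 0.028306.
z = (0.797203 − 0.868)/0.028306 = -0.070797/0.028306 = -2.5011.
p-value = P(Z < -2.501) ≈ 0.0062; since p < α = 0.02, reject H₀.

z = -2.5011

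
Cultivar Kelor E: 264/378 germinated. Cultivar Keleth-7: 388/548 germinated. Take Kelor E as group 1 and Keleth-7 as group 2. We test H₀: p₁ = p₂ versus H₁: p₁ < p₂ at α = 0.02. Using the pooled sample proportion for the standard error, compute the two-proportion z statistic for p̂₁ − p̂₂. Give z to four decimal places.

z = -0.3151

p̂₁ = 264/378 = 0.698413, p̂₂ = 388/548 = 0.708029.
Pooled p̂ = (264+388)/(378+548) = 652/926 = 0.704104.
SE = √(p̂(1−p̂)(1/n₁+1/n₂)) = √(0.704104·0.295896·0.00447032) = √(0.000931354) = 0.030518.
z = (0.698413 − 0.708029)/0.030518 = -0.009616/0.030518 = -0.3151.
p-value = P(Z < -0.315) ≈ 0.3763. With α = 0.02, fail to reject H₀.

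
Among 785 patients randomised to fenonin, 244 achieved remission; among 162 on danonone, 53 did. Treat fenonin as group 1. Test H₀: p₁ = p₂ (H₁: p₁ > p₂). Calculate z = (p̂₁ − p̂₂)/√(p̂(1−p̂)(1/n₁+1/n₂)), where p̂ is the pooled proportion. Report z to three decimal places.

p̂₁ = 244/785 ≈ 0.31083, p̂₂ = 53/162 ≈ 0.32716.
Pooled p̂ = (244+53)/(785+162) = 297/947 = 0.31362.
SE = √(0.215263 × 0.00744672) = 0.04004.
z = (0.31083 − 0.32716)/0.04004 = -0.01633/0.04004 = -0.408.
p-value = P(Z > -0.408) ≈ 0.6583.

z = -0.408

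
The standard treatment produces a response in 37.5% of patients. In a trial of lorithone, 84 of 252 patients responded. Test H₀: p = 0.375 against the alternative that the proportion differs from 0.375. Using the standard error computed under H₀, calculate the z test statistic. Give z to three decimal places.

z = -1.366

p̂ = 84/252 = 0.33333.
SE = √(p₀(1−p₀)/n) = √(0.23438/252) = 0.03050.
z = (0.33333 − 0.375)/0.03050 = -0.04167/0.03050 = -1.366.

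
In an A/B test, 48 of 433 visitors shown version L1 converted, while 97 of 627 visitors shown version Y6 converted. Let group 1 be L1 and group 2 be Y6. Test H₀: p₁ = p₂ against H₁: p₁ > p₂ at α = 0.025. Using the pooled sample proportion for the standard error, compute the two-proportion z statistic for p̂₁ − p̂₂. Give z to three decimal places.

z = -2.042

p̂₁ = 48/433 ≈ 0.11085, p̂₂ = 97/627 ≈ 0.15470.
Pooled p̂ = (48+97)/(433+627) = 145/1060 = 0.13679.
SE = √(p̂(1−p̂)(1/n₁+1/n₂)) = √(0.13679·0.86321·0.00390437) = √(0.000461029) = 0.02147.
z = (0.11085 − 0.15470)/0.02147 = -0.04385/0.02147 = -2.042.
p-value = P(Z > -2.042) ≈ 0.9794; since p > α = 0.025, fail to reject H₀.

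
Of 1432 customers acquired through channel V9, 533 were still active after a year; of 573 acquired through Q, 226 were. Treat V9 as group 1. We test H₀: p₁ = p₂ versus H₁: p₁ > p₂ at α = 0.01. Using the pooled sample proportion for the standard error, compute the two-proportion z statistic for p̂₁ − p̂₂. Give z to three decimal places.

p̂₁ = 533/1432 ≈ 0.37221, p̂₂ = 226/573 ≈ 0.39442.
Pooled p̂ = (533+226)/(1432+573) = 759/2005 = 0.37855.
SE = √(0.235251 × 0.00244352) = 0.02398.
z = (0.37221 − 0.39442)/0.02398 = -0.02221/0.02398 = -0.926.
p-value = P(Z > -0.926) ≈ 0.8229, so at α = 0.01 we fail to reject H₀.

z = -0.926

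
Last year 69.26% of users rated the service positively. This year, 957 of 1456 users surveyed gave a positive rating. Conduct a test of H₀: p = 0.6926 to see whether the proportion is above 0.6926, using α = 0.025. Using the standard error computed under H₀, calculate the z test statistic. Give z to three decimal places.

p̂ = 957/1456 ≈ 0.65728.
Standard error under H₀: √(0.6926×0.3074/1456) = 0.01209.
z = (0.65728 − 0.6926)/0.01209 = -0.03532/0.01209 = -2.921.
p-value = P(Z > -2.921) ≈ 0.9983, so at α = 0.025 we fail to reject H₀.

z = -2.921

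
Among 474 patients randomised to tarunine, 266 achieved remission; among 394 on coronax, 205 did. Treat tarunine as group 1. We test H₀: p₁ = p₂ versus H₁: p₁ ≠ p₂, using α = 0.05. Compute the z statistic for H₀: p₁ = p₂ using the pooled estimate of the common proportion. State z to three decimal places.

z = 1.204

p̂₁ = 266/474 = 0.56118, p̂₂ = 205/394 = 0.52030.
Pooled p̂ = (266+205)/(474+394) = 471/868 = 0.54263.
SE = √(p̂(1−p̂)(1/n₁+1/n₂)) = √(0.54263·0.45737·0.00464778) = √(0.0011535) = 0.03396.
z = (0.56118 − 0.52030)/0.03396 = 0.04088/0.03396 = 1.204.
Two-sided p-value ≈ 2·Φ(−1.204) = 0.2288, so at α = 0.05 we fail to reject H₀.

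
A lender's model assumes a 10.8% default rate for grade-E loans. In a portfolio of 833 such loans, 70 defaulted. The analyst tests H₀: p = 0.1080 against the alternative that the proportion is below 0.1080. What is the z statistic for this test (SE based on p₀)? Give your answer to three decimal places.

p̂ = 70/833 ≈ 0.084034.
SE = √(p₀(1−p₀)/n) = √(0.096336/833) = 0.010754.
z = (0.084034 − 0.108)/0.010754 = -0.023966/0.010754 = -2.229.
p-value = P(Z < -2.229) ≈ 0.0129.

z = -2.229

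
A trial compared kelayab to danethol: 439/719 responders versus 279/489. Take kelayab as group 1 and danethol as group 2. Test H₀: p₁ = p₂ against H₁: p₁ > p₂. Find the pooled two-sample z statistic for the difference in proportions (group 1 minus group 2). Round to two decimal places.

z = 1.39

p̂₁ = 439/719 = 0.6106, p̂₂ = 279/489 = 0.5706.
Pooled p̂ = (439+279)/(719+489) = 718/1208 = 0.5944.
SE = √(0.241094 × 0.00343581) = 0.0288.
z = (0.6106 − 0.5706)/0.0288 = 0.0400/0.0288 = 1.39.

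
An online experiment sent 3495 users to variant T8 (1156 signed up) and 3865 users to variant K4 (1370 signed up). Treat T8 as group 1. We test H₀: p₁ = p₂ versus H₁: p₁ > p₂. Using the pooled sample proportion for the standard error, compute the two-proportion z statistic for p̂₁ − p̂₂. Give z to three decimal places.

p̂₁ = 1156/3495 ≈ 0.33076, p̂₂ = 1370/3865 ≈ 0.35446.
Pooled p̂ = (1156+1370)/(3495+3865) = 2526/7360 = 0.34321.
SE = √(0.225416 × 0.000544855) = 0.01108.
z = (0.33076 − 0.35446)/0.01108 = -0.02370/0.01108 = -2.139.

z = -2.139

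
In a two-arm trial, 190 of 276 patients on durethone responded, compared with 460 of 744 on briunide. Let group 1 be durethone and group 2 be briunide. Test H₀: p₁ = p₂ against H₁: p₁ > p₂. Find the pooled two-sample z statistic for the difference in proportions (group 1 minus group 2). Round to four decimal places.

z = 2.0695

p̂₁ = 190/276 = 0.688406, p̂₂ = 460/744 = 0.618280.
Pooled p̂ = (190+460)/(276+744) = 650/1020 = 0.637255.
SE = √(p̂(1−p̂)(1/n₁+1/n₂)) = √(0.637255·0.362745·0.00496727) = √(0.00114824) = 0.033886.
z = (0.688406 − 0.618280)/0.033886 = 0.070126/0.033886 = 2.0695.
p-value = P(Z > 2.069) ≈ 0.0192.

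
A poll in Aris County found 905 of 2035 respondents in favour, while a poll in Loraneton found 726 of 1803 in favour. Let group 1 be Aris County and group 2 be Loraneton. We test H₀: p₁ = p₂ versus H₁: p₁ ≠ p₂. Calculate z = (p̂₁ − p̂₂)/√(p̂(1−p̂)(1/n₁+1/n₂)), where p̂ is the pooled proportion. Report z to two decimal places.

p̂₁ = 905/2035 ≈ 0.44472, p̂₂ = 726/1803 ≈ 0.40266.
Pooled p̂ = (905+726)/(2035+1803) = 1631/3838 = 0.42496.
SE = √(0.244369 × 0.00104603) = 0.01599.
z = (0.44472 − 0.40266)/0.01599 = 0.04206/0.01599 = 2.63.
Two-sided p-value ≈ 2·Φ(−2.630) = 0.0085.

z = 2.63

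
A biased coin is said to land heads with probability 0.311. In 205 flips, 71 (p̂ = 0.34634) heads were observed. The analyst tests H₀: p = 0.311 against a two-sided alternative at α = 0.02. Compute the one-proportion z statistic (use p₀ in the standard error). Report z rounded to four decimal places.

p̂ = 71/205 = 0.346341.
Under H₀, SE = √(0.311·0.689/205) = √(0.00104526) = 0.032331.
z = (0.346341 − 0.311)/0.032331 = 0.035341/0.032331 = 1.0931.
Two-sided p-value ≈ 2·Φ(−1.093) = 0.2743, so at α = 0.02 we fail to reject H₀.

z = 1.0931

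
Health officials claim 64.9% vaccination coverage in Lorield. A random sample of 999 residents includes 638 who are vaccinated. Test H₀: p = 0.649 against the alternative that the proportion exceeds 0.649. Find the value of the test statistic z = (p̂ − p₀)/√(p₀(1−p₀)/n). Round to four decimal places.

z = -0.6862

p̂ = 638/999 ≈ 0.6386386.
Standard error under H₀: √(0.649×0.351/999) = 0.0151006.
z = (0.6386386 − 0.649)/0.0151006 = -0.0103614/0.0151006 = -0.6862.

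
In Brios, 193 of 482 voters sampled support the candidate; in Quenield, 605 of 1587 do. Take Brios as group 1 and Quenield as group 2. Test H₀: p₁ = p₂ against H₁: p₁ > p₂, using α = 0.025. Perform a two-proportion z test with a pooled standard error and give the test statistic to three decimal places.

p̂₁ = 193/482 ≈ 0.40041, p̂₂ = 605/1587 ≈ 0.38122.
Pooled p̂ = (193+605)/(482+1587) = 798/2069 = 0.38569.
SE = √(p̂(1−p̂)(1/n₁+1/n₂)) = √(0.38569·0.61431·0.00270481) = √(0.000640861) = 0.02532.
z = (0.40041 − 0.38122)/0.02532 = 0.01919/0.02532 = 0.758.
p-value = P(Z > 0.758) ≈ 0.2242. With α = 0.025, fail to reject H₀.

z = 0.758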